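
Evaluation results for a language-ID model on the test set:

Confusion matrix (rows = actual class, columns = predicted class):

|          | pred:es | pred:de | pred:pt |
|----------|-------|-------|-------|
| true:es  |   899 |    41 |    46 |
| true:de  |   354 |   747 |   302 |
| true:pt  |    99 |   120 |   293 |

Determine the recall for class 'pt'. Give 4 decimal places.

One-vs-rest for 'pt': TP = diagonal; FP = other classes predicted 'pt'; FN = 'pt' predicted as other.
recall = TP/(TP+FN).
pt: TP=293, FN=99+120=219 → 293/512 = 0.57227

0.5723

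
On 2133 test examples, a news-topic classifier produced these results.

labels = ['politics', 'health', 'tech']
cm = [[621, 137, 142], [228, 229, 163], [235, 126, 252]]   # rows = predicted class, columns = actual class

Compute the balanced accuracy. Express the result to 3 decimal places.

0.497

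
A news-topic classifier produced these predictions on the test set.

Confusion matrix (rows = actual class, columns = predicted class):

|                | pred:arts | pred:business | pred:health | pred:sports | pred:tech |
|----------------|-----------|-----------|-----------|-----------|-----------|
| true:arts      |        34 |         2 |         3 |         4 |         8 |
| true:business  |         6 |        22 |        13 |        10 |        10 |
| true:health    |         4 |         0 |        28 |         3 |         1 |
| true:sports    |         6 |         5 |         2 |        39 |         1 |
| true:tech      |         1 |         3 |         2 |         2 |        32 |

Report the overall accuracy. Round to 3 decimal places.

Accuracy = trace / total = (34+22+28+39+32=155) / 241 = 155/241 = 0.643

0.643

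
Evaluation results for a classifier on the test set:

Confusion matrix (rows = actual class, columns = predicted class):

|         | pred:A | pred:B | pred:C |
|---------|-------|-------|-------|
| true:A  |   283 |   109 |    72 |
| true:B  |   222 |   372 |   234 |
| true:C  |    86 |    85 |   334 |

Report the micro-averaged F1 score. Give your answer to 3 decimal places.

Micro-averaging pools counts across classes: ΣTP=989, ΣFP=808, ΣFN=808.
Micro-F1 score = 2·TP/(2·TP+FP+FN) on pooled counts = 0.550 (equals overall accuracy in single-label multiclass).

0.550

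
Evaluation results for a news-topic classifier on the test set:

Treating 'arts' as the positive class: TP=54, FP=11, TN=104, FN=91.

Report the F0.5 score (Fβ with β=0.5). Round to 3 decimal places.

Fβ = (1+β²)·TP / ((1+β²)·TP + β²·FN + FP), with β²=1/4
= 1.25·54 / (1.25·54 + 0.25·91 + 11) = 0.667

0.667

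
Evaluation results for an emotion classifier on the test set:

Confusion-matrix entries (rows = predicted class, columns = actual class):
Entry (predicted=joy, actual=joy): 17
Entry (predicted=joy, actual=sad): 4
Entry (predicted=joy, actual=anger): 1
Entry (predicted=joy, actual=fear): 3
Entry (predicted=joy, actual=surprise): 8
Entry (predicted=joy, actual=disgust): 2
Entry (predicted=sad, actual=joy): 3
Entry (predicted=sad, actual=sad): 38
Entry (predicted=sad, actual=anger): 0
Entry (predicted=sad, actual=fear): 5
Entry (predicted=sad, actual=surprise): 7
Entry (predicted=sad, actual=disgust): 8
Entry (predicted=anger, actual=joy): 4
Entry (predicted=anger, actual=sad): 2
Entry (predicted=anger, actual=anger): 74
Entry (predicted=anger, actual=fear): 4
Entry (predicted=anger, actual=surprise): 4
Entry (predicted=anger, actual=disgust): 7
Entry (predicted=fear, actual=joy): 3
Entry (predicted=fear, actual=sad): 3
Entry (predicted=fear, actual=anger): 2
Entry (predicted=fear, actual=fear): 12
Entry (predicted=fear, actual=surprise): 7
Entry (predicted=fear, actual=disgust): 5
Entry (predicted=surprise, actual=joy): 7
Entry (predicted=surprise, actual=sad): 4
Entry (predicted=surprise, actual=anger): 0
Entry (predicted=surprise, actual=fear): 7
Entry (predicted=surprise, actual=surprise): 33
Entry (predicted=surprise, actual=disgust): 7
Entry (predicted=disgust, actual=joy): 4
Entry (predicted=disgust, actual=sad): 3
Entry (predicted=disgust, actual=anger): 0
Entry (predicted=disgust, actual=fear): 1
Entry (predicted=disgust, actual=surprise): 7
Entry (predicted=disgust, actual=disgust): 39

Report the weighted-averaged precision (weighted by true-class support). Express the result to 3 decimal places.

Per-class precision (TP/(TP+FP)):
  joy: TP=17, FP=4+1+3+8+2=18 → 17/35 = 0.4857
  sad: TP=38, FP=3+0+5+7+8=23 → 38/61 = 0.6230
  anger: TP=74, FP=4+2+4+4+7=21 → 74/95 = 0.7789
  fear: TP=12, FP=3+3+2+7+5=20 → 12/32 = 0.3750
  surprise: TP=33, FP=7+4+0+7+7=25 → 33/58 = 0.5690
  disgust: TP=39, FP=4+3+0+1+7=15 → 39/54 = 0.7222
Weighted-precision = Σ (supportᵢ/N)·precisionᵢ with N=335: (38/335)·0.4857 + (54/335)·0.6230 + (77/335)·0.7789 + (32/335)·0.3750 + (66/335)·0.5690 + (68/335)·0.7222 = 0.629

0.629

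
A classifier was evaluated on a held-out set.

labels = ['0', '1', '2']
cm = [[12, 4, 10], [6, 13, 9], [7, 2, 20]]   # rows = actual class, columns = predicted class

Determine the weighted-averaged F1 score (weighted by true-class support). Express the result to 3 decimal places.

Per-class F1 score (2·TP/(2·TP+FP+FN)):
  0: TP=12, FP=6+7=13, FN=4+10=14 → 24/51 = 0.4706
  1: TP=13, FP=4+2=6, FN=6+9=15 → 26/47 = 0.5532
  2: TP=20, FP=10+9=19, FN=7+2=9 → 40/68 = 0.5882
Weighted-F1 score = Σ (supportᵢ/N)·F1 scoreᵢ with N=83: (26/83)·0.4706 + (28/83)·0.5532 + (29/83)·0.5882 = 0.540

0.540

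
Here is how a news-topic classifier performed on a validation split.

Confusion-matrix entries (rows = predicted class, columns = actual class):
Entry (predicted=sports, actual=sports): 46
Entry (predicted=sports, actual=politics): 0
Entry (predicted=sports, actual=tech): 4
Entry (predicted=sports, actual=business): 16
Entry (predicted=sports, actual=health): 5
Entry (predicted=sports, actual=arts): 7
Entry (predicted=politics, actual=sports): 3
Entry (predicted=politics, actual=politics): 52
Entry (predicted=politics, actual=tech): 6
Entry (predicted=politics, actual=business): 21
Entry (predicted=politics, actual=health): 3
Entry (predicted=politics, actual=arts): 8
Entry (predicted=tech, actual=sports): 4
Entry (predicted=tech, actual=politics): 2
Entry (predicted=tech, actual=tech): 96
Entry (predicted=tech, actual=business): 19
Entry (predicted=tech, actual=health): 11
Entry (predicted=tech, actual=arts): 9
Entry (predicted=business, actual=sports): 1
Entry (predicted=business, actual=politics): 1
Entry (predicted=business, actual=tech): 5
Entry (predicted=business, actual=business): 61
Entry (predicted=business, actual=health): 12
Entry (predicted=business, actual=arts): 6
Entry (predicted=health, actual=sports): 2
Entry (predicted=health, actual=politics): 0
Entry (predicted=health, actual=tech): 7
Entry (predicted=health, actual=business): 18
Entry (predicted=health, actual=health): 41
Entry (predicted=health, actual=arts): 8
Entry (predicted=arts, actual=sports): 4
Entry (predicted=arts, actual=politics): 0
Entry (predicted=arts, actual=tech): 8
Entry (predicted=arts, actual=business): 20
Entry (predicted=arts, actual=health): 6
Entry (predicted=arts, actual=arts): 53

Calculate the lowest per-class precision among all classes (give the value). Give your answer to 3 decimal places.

0.539

Per-class precision (TP/(TP+FP)):
  sports: TP=46, FP=0+4+16+5+7=32 → 46/78 = 0.5897
  politics: TP=52, FP=3+6+21+3+8=41 → 52/93 = 0.5591
  tech: TP=96, FP=4+2+19+11+9=45 → 96/141 = 0.6809
  business: TP=61, FP=1+1+5+12+6=25 → 61/86 = 0.7093
  health: TP=41, FP=2+0+7+18+8=35 → 41/76 = 0.5395
  arts: TP=53, FP=4+0+8+20+6=38 → 53/91 = 0.5824
Lowest is class 'health' with precision = 0.539.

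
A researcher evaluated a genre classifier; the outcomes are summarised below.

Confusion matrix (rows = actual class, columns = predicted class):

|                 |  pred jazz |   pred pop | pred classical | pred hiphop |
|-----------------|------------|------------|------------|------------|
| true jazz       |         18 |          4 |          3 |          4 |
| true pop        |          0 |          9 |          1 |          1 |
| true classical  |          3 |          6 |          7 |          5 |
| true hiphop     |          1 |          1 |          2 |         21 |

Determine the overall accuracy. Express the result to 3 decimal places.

0.640

Accuracy = trace / total = (18+9+7+21=55) / 86 = 55/86 = 0.640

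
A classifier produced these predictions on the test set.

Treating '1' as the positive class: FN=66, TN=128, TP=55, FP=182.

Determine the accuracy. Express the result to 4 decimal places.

0.4246

Accuracy = (TP+TN)/N = (55+128)/431 = 0.4246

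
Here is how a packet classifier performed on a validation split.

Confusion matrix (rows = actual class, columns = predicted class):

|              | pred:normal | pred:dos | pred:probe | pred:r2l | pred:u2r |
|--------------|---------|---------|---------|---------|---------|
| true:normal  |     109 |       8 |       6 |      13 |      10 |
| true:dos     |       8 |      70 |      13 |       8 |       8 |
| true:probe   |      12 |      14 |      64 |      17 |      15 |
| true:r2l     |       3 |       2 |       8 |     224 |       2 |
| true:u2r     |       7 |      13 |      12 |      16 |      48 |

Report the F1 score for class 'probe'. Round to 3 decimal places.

0.569

One-vs-rest for 'probe': TP = diagonal; FP = other classes predicted 'probe'; FN = 'probe' predicted as other.
F1 score = 2·TP/(2·TP+FP+FN).
probe: TP=64, FP=6+13+8+12=39, FN=12+14+17+15=58 → 128/225 = 0.5689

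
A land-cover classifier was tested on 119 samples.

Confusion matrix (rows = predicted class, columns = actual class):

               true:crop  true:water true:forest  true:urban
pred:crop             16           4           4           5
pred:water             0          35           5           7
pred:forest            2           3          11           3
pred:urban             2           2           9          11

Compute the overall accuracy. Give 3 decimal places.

Accuracy = trace / total = (16+35+11+11=73) / 119 = 73/119 = 0.613

0.613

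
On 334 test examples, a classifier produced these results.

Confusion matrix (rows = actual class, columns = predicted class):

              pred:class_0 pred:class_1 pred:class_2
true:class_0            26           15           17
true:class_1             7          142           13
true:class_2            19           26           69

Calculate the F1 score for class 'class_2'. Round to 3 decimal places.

Take TP from the diagonal, FP from the rest of the 'class_2' prediction marginal, FN from the rest of the 'class_2' actual marginal.
F1 score = 2·TP/(2·TP+FP+FN).
class_2: TP=69, FP=17+13=30, FN=19+26=45 → 138/213 = 0.6479

0.648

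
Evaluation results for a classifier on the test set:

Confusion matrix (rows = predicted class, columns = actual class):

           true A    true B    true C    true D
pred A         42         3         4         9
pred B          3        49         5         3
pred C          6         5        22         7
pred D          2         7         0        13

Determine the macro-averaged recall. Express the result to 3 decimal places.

0.669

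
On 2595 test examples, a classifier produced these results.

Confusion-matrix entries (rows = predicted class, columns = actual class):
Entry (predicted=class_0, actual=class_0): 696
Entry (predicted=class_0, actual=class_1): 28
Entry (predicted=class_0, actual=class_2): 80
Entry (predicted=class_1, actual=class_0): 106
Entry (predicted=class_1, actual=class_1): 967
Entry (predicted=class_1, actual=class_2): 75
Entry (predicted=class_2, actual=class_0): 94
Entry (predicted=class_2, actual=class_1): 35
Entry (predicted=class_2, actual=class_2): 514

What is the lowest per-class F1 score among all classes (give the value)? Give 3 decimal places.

Per-class F1 score (2·TP/(2·TP+FP+FN)):
  class_0: TP=696, FP=28+80=108, FN=106+94=200 → 1392/1700 = 0.8188
  class_1: TP=967, FP=106+75=181, FN=28+35=63 → 1934/2178 = 0.8880
  class_2: TP=514, FP=94+35=129, FN=80+75=155 → 1028/1312 = 0.7835
Lowest is class 'class_2' with F1 score = 0.784.

0.784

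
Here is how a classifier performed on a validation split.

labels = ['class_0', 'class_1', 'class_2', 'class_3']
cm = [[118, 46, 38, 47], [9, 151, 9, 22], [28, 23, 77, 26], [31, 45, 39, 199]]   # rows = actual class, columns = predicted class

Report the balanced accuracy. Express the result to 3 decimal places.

0.600

Balanced accuracy = mean of per-class recall.
  class_0: recall = 118/249 = 0.4739
  class_1: recall = 151/191 = 0.7906
  class_2: recall = 77/154 = 0.5000
  class_3: recall = 199/314 = 0.6338
Mean = (0.4739 + 0.7906 + 0.5000 + 0.6338) / 4 = 0.600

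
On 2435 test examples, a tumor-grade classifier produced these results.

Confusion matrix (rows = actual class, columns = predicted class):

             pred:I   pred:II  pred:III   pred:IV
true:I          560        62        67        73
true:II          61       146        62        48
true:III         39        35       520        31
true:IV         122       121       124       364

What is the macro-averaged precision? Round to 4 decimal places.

0.6238

Per-class precision (TP/(TP+FP)):
  I: TP=560, FP=61+39+122=222 → 560/782 = 0.71611
  II: TP=146, FP=62+35+121=218 → 146/364 = 0.40110
  III: TP=520, FP=67+62+124=253 → 520/773 = 0.67270
  IV: TP=364, FP=73+48+31=152 → 364/516 = 0.70543
Macro-precision = mean = (0.71611 + 0.40110 + 0.67270 + 0.70543) / 4 = 0.6238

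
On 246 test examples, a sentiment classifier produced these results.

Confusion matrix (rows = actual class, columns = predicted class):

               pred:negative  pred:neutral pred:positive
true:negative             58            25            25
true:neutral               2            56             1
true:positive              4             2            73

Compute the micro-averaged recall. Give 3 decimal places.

0.760

Micro-averaging pools counts across classes: ΣTP=187, ΣFP=59, ΣFN=59.
Micro-recall = TP/(TP+FN) on pooled counts = 0.760 (equals overall accuracy in single-label multiclass).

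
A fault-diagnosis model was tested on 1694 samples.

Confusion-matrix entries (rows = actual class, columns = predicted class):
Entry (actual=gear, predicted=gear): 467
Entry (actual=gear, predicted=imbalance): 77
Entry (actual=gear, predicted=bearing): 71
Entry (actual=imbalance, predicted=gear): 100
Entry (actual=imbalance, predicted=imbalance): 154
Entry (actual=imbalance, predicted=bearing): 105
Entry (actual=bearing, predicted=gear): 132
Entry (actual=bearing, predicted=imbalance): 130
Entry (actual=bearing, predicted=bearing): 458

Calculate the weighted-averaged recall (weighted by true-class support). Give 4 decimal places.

0.6370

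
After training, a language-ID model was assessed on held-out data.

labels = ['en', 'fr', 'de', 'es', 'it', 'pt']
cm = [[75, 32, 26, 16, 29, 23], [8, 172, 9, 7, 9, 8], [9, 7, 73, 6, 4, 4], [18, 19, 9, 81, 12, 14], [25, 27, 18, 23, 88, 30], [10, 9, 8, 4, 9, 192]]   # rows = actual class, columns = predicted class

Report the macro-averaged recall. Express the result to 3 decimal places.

0.611

Per-class recall (TP/(TP+FN)):
  en: TP=75, FN=32+26+16+29+23=126 → 75/201 = 0.3731
  fr: TP=172, FN=8+9+7+9+8=41 → 172/213 = 0.8075
  de: TP=73, FN=9+7+6+4+4=30 → 73/103 = 0.7087
  es: TP=81, FN=18+19+9+12+14=72 → 81/153 = 0.5294
  it: TP=88, FN=25+27+18+23+30=123 → 88/211 = 0.4171
  pt: TP=192, FN=10+9+8+4+9=40 → 192/232 = 0.8276
Macro-recall = mean = (0.3731 + 0.8075 + 0.7087 + 0.5294 + 0.4171 + 0.8276) / 6 = 0.611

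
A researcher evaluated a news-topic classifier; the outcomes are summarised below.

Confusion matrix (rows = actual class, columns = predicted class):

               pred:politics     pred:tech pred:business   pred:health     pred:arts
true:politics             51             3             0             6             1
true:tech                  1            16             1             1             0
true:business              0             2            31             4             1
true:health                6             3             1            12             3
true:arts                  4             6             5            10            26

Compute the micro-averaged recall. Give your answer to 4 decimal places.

0.7010

Micro-averaging pools counts across classes: ΣTP=136, ΣFP=58, ΣFN=58.
Micro-recall = TP/(TP+FN) on pooled counts = 0.7010 (equals overall accuracy in single-label multiclass).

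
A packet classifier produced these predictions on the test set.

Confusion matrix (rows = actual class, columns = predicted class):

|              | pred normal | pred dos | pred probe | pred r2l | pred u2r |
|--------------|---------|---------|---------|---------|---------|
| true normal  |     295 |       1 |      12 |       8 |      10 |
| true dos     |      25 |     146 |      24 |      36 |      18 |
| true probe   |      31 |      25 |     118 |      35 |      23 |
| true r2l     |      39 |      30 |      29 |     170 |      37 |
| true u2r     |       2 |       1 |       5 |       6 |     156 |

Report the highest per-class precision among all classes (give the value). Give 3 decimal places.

0.753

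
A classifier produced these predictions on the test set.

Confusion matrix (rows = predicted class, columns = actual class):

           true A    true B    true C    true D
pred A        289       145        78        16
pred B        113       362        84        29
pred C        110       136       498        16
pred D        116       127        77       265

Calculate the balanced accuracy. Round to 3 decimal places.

Balanced accuracy = mean of per-class recall.
  A: recall = 289/628 = 0.4602
  B: recall = 362/770 = 0.4701
  C: recall = 498/737 = 0.6757
  D: recall = 265/326 = 0.8129
Mean = (0.4602 + 0.4701 + 0.6757 + 0.8129) / 4 = 0.605

0.605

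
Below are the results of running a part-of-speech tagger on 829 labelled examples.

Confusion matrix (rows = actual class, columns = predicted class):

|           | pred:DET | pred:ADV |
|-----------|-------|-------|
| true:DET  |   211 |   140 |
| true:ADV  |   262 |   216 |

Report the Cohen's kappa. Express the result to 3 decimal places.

0.051

Observed agreement pₒ = trace/N = 427/829 = 0.5151
Expected agreement pₑ = Σ (rowᵢ·colᵢ)/N² = (351·473 + 478·356)/829² = 0.4892
κ = (pₒ − pₑ)/(1 − pₑ) = (0.5151 − 0.4892)/(1 − 0.4892) = 0.051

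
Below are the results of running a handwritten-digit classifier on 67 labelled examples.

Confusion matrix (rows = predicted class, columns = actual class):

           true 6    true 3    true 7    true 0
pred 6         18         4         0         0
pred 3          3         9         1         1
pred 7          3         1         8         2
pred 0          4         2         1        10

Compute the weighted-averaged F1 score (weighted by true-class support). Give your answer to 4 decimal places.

Per-class F1 score (2·TP/(2·TP+FP+FN)):
  6: TP=18, FP=4+0+0=4, FN=3+3+4=10 → 36/50 = 0.72000
  3: TP=9, FP=3+1+1=5, FN=4+1+2=7 → 18/30 = 0.60000
  7: TP=8, FP=3+1+2=6, FN=0+1+1=2 → 16/24 = 0.66667
  0: TP=10, FP=4+2+1=7, FN=0+1+2=3 → 20/30 = 0.66667
Weighted-F1 score = Σ (supportᵢ/N)·F1 scoreᵢ with N=67: (28/67)·0.72000 + (16/67)·0.60000 + (10/67)·0.66667 + (13/67)·0.66667 = 0.6730

0.6730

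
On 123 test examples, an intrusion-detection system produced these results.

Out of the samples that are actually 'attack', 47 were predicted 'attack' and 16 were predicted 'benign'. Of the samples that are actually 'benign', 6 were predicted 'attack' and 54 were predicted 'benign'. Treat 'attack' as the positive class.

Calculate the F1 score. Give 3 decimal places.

Precision = TP/(TP+FP) = 47/53 = 0.8868
Recall = TP/(TP+FN) = 47/63 = 0.7460
F1 = 2·TP/(2·TP+FP+FN) = 94/116 = 0.810

0.810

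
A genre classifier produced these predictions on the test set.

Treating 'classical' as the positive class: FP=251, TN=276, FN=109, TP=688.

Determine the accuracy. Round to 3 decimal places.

0.728

Accuracy = (TP+TN)/N = (688+276)/1324 = 0.728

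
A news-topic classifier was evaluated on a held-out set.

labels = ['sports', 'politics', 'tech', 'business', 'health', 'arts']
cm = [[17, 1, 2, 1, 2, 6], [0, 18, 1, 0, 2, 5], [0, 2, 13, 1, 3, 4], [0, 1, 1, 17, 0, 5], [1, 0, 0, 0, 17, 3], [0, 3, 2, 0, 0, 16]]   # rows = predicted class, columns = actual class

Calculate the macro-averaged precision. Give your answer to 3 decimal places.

Per-class precision (TP/(TP+FP)):
  sports: TP=17, FP=1+2+1+2+6=12 → 17/29 = 0.5862
  politics: TP=18, FP=0+1+0+2+5=8 → 18/26 = 0.6923
  tech: TP=13, FP=0+2+1+3+4=10 → 13/23 = 0.5652
  business: TP=17, FP=0+1+1+0+5=7 → 17/24 = 0.7083
  health: TP=17, FP=1+0+0+0+3=4 → 17/21 = 0.8095
  arts: TP=16, FP=0+3+2+0+0=5 → 16/21 = 0.7619
Macro-precision = mean = (0.5862 + 0.6923 + 0.5652 + 0.7083 + 0.8095 + 0.7619) / 6 = 0.687

0.687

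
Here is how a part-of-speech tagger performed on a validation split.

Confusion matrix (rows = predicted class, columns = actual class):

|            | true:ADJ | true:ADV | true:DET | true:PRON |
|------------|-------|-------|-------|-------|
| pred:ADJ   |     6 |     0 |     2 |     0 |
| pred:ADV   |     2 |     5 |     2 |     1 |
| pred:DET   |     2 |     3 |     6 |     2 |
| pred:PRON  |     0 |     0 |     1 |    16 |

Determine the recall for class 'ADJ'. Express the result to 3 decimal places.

recall = TP/(TP+FN).
ADJ: TP=6, FN=2+2+0=4 → 6/10 = 0.6000

0.600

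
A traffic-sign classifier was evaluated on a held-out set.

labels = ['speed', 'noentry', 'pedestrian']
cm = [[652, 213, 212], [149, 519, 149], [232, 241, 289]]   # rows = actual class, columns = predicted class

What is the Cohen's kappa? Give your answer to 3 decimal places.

0.317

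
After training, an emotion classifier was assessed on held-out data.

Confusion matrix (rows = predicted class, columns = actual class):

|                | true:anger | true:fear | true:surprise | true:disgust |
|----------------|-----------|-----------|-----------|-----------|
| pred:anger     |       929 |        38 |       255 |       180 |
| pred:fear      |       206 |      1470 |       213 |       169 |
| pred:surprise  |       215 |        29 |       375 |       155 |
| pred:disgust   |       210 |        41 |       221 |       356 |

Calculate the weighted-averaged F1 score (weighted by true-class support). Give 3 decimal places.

0.603

Per-class F1 score (2·TP/(2·TP+FP+FN)):
  anger: TP=929, FP=38+255+180=473, FN=206+215+210=631 → 1858/2962 = 0.6273
  fear: TP=1470, FP=206+213+169=588, FN=38+29+41=108 → 2940/3636 = 0.8086
  surprise: TP=375, FP=215+29+155=399, FN=255+213+221=689 → 750/1838 = 0.4081
  disgust: TP=356, FP=210+41+221=472, FN=180+169+155=504 → 712/1688 = 0.4218
Weighted-F1 score = Σ (supportᵢ/N)·F1 scoreᵢ with N=5062: (1560/5062)·0.6273 + (1578/5062)·0.8086 + (1064/5062)·0.4081 + (860/5062)·0.4218 = 0.603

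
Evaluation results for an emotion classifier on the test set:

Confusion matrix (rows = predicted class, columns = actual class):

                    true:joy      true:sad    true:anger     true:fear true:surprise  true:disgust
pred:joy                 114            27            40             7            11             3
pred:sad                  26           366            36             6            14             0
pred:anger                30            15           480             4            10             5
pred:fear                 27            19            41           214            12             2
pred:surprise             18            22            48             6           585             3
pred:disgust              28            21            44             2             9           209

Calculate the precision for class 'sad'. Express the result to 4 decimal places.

0.8170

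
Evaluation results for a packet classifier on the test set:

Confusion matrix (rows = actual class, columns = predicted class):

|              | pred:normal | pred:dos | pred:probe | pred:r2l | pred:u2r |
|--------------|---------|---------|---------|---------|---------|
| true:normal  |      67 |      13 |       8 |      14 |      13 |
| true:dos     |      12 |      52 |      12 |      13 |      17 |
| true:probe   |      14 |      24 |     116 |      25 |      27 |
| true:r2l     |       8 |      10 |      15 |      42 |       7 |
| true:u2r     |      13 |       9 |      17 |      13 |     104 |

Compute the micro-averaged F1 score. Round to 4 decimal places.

0.5729

Micro-averaging pools counts across classes: ΣTP=381, ΣFP=284, ΣFN=284.
Micro-F1 score = 2·TP/(2·TP+FP+FN) on pooled counts = 0.5729 (equals overall accuracy in single-label multiclass).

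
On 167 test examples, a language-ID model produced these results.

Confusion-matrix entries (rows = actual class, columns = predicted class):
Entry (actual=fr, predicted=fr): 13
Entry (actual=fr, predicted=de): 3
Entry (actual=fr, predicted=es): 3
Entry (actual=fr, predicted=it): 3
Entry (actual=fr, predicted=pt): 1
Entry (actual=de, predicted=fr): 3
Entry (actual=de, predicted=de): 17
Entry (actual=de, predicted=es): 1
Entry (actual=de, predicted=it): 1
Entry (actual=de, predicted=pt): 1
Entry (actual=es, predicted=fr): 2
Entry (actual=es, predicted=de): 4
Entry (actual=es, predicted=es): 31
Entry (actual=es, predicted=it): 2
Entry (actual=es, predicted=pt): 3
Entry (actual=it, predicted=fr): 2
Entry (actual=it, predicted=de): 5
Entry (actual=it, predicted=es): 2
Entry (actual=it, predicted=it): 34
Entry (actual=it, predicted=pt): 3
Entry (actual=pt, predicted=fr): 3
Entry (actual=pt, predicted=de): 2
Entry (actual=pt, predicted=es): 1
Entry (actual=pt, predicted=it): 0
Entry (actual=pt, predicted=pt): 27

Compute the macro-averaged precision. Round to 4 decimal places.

0.7102

Per-class precision (TP/(TP+FP)):
  fr: TP=13, FP=3+2+2+3=10 → 13/23 = 0.56522
  de: TP=17, FP=3+4+5+2=14 → 17/31 = 0.54839
  es: TP=31, FP=3+1+2+1=7 → 31/38 = 0.81579
  it: TP=34, FP=3+1+2+0=6 → 34/40 = 0.85000
  pt: TP=27, FP=1+1+3+3=8 → 27/35 = 0.77143
Macro-precision = mean = (0.56522 + 0.54839 + 0.81579 + 0.85000 + 0.77143) / 5 = 0.7102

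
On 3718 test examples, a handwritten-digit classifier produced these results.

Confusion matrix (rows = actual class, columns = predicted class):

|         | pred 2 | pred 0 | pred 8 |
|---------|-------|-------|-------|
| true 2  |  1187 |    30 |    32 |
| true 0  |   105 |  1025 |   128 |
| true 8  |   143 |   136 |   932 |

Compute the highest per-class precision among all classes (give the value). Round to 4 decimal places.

Per-class precision (TP/(TP+FP)):
  2: TP=1187, FP=105+143=248 → 1187/1435 = 0.82718
  0: TP=1025, FP=30+136=166 → 1025/1191 = 0.86062
  8: TP=932, FP=32+128=160 → 932/1092 = 0.85348
Highest is class '0' with precision = 0.8606.

0.8606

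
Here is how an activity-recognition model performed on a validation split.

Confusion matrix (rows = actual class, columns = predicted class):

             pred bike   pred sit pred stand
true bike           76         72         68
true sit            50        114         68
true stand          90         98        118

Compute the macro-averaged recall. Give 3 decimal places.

Per-class recall (TP/(TP+FN)):
  bike: TP=76, FN=72+68=140 → 76/216 = 0.3519
  sit: TP=114, FN=50+68=118 → 114/232 = 0.4914
  stand: TP=118, FN=90+98=188 → 118/306 = 0.3856
Macro-recall = mean = (0.3519 + 0.4914 + 0.3856) / 3 = 0.410

0.410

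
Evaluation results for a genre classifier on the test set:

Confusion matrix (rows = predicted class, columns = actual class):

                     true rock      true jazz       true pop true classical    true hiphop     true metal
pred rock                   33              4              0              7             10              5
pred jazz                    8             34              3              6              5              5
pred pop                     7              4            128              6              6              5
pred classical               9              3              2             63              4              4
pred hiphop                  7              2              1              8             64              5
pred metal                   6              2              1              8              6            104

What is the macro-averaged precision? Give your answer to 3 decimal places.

0.705

Per-class precision (TP/(TP+FP)):
  rock: TP=33, FP=4+0+7+10+5=26 → 33/59 = 0.5593
  jazz: TP=34, FP=8+3+6+5+5=27 → 34/61 = 0.5574
  pop: TP=128, FP=7+4+6+6+5=28 → 128/156 = 0.8205
  classical: TP=63, FP=9+3+2+4+4=22 → 63/85 = 0.7412
  hiphop: TP=64, FP=7+2+1+8+5=23 → 64/87 = 0.7356
  metal: TP=104, FP=6+2+1+8+6=23 → 104/127 = 0.8189
Macro-precision = mean = (0.5593 + 0.5574 + 0.8205 + 0.7412 + 0.7356 + 0.8189) / 6 = 0.705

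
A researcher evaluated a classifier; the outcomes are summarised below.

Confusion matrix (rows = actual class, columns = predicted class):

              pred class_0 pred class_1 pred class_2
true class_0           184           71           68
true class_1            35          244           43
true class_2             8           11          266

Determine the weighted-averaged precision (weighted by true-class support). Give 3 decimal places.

Per-class precision (TP/(TP+FP)):
  class_0: TP=184, FP=35+8=43 → 184/227 = 0.8106
  class_1: TP=244, FP=71+11=82 → 244/326 = 0.7485
  class_2: TP=266, FP=68+43=111 → 266/377 = 0.7056
Weighted-precision = Σ (supportᵢ/N)·precisionᵢ with N=930: (323/930)·0.8106 + (322/930)·0.7485 + (285/930)·0.7056 = 0.757

0.757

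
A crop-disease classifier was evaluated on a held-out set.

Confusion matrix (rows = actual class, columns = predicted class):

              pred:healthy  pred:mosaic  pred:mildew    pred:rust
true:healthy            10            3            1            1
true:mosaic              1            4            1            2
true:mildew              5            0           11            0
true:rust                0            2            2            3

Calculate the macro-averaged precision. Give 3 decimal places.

0.576

Per-class precision (TP/(TP+FP)):
  healthy: TP=10, FP=1+5+0=6 → 10/16 = 0.6250
  mosaic: TP=4, FP=3+0+2=5 → 4/9 = 0.4444
  mildew: TP=11, FP=1+1+2=4 → 11/15 = 0.7333
  rust: TP=3, FP=1+2+0=3 → 3/6 = 0.5000
Macro-precision = mean = (0.6250 + 0.4444 + 0.7333 + 0.5000) / 4 = 0.576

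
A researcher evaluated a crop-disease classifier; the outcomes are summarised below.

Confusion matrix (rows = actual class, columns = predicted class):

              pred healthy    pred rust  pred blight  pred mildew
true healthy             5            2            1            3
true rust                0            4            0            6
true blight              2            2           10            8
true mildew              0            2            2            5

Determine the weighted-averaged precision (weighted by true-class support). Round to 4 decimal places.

Per-class precision (TP/(TP+FP)):
  healthy: TP=5, FP=0+2+0=2 → 5/7 = 0.71429
  rust: TP=4, FP=2+2+2=6 → 4/10 = 0.40000
  blight: TP=10, FP=1+0+2=3 → 10/13 = 0.76923
  mildew: TP=5, FP=3+6+8=17 → 5/22 = 0.22727
Weighted-precision = Σ (supportᵢ/N)·precisionᵢ with N=52: (11/52)·0.71429 + (10/52)·0.40000 + (22/52)·0.76923 + (9/52)·0.22727 = 0.5928

0.5928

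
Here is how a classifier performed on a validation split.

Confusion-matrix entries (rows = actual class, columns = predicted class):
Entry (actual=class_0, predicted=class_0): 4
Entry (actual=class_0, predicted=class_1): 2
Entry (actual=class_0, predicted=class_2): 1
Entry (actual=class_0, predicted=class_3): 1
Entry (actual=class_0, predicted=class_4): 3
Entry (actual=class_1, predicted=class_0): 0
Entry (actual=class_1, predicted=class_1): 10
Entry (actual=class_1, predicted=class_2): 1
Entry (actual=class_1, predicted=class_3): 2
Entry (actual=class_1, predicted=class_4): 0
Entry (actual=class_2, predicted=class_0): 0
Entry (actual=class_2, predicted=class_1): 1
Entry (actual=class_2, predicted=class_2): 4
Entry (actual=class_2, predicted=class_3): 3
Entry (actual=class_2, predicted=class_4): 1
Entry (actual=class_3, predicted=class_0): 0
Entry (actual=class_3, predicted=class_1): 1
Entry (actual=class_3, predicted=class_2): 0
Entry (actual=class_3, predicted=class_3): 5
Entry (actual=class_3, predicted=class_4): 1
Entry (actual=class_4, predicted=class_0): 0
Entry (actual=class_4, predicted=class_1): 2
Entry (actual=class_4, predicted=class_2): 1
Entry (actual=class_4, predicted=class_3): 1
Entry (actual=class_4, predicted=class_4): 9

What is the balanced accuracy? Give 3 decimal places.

0.597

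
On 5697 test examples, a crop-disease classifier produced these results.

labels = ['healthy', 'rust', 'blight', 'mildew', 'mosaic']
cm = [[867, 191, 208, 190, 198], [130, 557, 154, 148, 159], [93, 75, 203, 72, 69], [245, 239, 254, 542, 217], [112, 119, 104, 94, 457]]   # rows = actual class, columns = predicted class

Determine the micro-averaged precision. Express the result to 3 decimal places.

0.461

Micro-averaging pools counts across classes: ΣTP=2626, ΣFP=3071, ΣFN=3071.
Micro-precision = TP/(TP+FP) on pooled counts = 0.461 (equals overall accuracy in single-label multiclass).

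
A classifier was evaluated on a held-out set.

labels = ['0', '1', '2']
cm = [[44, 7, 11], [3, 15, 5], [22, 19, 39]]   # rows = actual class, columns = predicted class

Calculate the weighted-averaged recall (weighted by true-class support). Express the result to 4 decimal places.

0.5939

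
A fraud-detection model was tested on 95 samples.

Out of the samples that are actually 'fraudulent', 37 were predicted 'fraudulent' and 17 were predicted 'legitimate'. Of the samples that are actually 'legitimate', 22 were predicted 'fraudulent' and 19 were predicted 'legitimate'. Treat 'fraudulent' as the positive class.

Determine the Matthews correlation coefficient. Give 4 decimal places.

0.1517

MCC = (TP·TN − FP·FN) / √((TP+FP)(TP+FN)(TN+FP)(TN+FN))
Numerator = 37·19 − 22·17 = 329
Denominator = √(59·54·41·36) = √4702536 = 2168.5331
MCC = 329 / 2168.5331 = 0.1517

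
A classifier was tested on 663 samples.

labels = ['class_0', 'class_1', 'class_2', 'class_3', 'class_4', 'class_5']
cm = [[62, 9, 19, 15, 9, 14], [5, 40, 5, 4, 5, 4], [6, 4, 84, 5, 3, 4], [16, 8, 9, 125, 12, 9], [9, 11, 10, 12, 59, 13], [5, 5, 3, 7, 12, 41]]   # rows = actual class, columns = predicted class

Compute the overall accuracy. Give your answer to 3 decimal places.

Accuracy = trace / total = (62+40+84+125+59+41=411) / 663 = 411/663 = 0.620

0.620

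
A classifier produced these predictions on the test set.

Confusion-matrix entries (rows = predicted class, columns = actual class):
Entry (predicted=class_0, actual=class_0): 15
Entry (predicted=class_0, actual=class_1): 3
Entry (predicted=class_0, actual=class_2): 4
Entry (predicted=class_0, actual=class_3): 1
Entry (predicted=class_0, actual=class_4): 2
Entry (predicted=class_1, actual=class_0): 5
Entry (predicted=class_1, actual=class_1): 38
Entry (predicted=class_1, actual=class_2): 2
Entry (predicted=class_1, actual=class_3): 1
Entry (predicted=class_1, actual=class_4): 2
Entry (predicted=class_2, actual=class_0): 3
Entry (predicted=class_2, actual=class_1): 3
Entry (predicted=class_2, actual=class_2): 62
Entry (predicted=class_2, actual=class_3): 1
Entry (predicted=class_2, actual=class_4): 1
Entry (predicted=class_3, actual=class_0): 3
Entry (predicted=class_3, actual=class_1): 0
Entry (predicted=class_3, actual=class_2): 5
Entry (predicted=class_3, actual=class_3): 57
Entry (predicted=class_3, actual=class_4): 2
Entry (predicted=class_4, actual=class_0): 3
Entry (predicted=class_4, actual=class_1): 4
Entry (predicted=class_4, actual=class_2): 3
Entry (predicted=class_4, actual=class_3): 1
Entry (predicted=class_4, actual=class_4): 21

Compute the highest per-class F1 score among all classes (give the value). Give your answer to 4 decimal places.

Per-class F1 score (2·TP/(2·TP+FP+FN)):
  class_0: TP=15, FP=3+4+1+2=10, FN=5+3+3+3=14 → 30/54 = 0.55556
  class_1: TP=38, FP=5+2+1+2=10, FN=3+3+0+4=10 → 76/96 = 0.79167
  class_2: TP=62, FP=3+3+1+1=8, FN=4+2+5+3=14 → 124/146 = 0.84932
  class_3: TP=57, FP=3+0+5+2=10, FN=1+1+1+1=4 → 114/128 = 0.89063
  class_4: TP=21, FP=3+4+3+1=11, FN=2+2+1+2=7 → 42/60 = 0.70000
Highest is class 'class_3' with F1 score = 0.8906.

0.8906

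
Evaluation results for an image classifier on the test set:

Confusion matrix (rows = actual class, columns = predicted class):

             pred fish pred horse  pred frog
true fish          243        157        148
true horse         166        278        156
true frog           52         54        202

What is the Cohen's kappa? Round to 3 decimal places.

0.247

Observed agreement pₒ = trace/N = 723/1456 = 0.4966
Expected agreement pₑ = Σ (rowᵢ·colᵢ)/N² = (548·461 + 600·489 + 308·506)/1456² = 0.3311
κ = (pₒ − pₑ)/(1 − pₑ) = (0.4966 − 0.3311)/(1 − 0.3311) = 0.247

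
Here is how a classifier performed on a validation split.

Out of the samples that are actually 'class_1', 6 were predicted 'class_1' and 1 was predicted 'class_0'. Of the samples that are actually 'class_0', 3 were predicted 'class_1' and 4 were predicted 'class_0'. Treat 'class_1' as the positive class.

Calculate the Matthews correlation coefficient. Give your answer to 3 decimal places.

0.447

MCC = (TP·TN − FP·FN) / √((TP+FP)(TP+FN)(TN+FP)(TN+FN))
Numerator = 6·4 − 3·1 = 21
Denominator = √(9·7·7·5) = √2205 = 46.9574
MCC = 21 / 46.9574 = 0.447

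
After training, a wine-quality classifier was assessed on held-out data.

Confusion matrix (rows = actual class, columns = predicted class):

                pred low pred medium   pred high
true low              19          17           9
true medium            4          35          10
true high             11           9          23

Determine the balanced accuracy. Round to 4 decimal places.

0.5571

Balanced accuracy = mean of per-class recall.
  low: recall = 19/45 = 0.42222
  medium: recall = 35/49 = 0.71429
  high: recall = 23/43 = 0.53488
Mean = (0.42222 + 0.71429 + 0.53488) / 3 = 0.5571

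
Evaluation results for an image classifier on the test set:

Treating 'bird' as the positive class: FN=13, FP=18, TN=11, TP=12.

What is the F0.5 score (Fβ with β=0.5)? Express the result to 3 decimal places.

0.414

Fβ = (1+β²)·TP / ((1+β²)·TP + β²·FN + FP), with β²=1/4
= 1.25·12 / (1.25·12 + 0.25·13 + 18) = 0.414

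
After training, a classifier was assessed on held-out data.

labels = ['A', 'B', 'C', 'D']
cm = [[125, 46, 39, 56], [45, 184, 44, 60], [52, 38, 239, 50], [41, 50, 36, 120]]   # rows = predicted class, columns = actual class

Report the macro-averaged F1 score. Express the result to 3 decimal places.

0.534

Per-class F1 score (2·TP/(2·TP+FP+FN)):
  A: TP=125, FP=46+39+56=141, FN=45+52+41=138 → 250/529 = 0.4726
  B: TP=184, FP=45+44+60=149, FN=46+38+50=134 → 368/651 = 0.5653
  C: TP=239, FP=52+38+50=140, FN=39+44+36=119 → 478/737 = 0.6486
  D: TP=120, FP=41+50+36=127, FN=56+60+50=166 → 240/533 = 0.4503
Macro-F1 score = mean = (0.4726 + 0.5653 + 0.6486 + 0.4503) / 4 = 0.534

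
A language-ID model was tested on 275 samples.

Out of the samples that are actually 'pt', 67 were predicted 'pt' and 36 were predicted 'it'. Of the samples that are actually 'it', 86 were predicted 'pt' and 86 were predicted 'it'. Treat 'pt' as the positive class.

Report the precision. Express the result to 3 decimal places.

Precision = TP/(TP+FP) = 67/(67+86) = 67/153 = 0.438

0.438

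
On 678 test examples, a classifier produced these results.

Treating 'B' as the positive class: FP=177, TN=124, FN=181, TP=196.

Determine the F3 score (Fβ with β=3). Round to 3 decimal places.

Fβ = (1+β²)·TP / ((1+β²)·TP + β²·FN + FP), with β²=9
= 10·196 / (10·196 + 9·181 + 177) = 0.520

0.520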